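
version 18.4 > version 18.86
False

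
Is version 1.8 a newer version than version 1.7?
Yes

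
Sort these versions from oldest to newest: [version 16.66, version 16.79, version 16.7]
[version 16.7, version 16.66, version 16.79]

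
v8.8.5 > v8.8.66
False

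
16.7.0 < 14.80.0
False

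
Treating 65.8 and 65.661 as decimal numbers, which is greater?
65.8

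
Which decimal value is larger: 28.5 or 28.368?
28.5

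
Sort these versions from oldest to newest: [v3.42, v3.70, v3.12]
[v3.12, v3.42, v3.70]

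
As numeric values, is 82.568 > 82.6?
False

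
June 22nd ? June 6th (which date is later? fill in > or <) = >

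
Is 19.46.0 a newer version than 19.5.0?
Yes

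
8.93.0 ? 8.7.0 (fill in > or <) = >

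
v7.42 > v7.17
True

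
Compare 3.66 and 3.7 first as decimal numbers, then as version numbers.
As decimals: 3.66 < 3.7. As versions: v3.66 > v3.7 (minor version 66 > 7).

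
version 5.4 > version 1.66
True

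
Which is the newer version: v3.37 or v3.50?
v3.50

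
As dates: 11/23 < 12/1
True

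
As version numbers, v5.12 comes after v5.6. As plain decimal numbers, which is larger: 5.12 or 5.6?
5.6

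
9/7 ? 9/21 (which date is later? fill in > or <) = <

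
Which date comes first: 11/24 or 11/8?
11/8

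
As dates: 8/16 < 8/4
False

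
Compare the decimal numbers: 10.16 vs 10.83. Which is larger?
10.83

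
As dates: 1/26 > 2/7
False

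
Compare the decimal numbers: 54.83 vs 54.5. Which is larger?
54.83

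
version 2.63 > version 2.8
True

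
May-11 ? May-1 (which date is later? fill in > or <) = >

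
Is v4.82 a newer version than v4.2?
Yes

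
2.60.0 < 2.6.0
False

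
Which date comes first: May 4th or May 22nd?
May 4th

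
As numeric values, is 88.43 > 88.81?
False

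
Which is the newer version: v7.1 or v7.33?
v7.33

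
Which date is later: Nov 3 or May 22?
Nov 3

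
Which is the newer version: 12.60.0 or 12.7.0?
12.60.0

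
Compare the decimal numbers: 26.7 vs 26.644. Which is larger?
26.7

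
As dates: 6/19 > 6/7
True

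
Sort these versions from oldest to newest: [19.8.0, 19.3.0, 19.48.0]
[19.3.0, 19.8.0, 19.48.0]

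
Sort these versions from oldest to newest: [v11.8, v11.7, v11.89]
[v11.7, v11.8, v11.89]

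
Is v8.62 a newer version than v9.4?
No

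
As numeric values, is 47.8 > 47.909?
False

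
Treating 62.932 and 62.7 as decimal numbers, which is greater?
62.932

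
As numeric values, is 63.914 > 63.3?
True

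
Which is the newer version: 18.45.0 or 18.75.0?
18.75.0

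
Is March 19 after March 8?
Yes. Day 19 comes after day 8 in March — this is a date comparison, not a decimal one (the decimal 3.19 would be smaller than 3.8).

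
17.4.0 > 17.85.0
False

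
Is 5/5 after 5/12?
No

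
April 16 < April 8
False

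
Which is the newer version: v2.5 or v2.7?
v2.7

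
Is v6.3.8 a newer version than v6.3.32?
No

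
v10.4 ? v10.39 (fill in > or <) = <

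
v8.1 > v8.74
False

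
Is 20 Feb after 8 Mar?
No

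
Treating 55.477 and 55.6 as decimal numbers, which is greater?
55.6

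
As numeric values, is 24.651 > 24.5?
True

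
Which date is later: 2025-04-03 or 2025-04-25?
2025-04-25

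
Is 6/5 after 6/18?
No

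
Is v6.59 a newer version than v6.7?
Yes. Version numbers are compared segment by segment as integers, not as decimals: minor version 59 > 7, so v6.59 > v6.7 (even though the decimal 6.59 < 6.7).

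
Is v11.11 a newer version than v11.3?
Yes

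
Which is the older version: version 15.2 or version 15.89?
version 15.2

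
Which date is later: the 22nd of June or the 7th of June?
the 22nd of June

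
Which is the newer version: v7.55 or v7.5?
v7.55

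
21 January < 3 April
True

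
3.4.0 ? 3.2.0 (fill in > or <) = >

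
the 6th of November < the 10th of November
True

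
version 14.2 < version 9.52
False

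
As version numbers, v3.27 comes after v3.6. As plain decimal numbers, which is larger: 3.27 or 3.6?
3.6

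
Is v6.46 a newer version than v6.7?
Yes. Version numbers are compared segment by segment as integers, not as decimals: minor version 46 > 7, so v6.46 > v6.7 (even though the decimal 6.46 < 6.7).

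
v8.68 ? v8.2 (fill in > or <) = >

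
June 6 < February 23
False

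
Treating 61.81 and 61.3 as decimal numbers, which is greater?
61.81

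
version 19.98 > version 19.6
True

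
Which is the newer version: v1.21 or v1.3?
v1.21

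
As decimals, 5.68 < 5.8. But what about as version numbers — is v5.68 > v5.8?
True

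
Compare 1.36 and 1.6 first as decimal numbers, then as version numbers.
As decimals: 1.36 < 1.6. As versions: v1.36 > v1.6 (minor version 36 > 6).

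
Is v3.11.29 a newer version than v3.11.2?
Yes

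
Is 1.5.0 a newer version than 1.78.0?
No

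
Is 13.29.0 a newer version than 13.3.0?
Yes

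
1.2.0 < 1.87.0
True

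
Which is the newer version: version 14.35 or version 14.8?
version 14.35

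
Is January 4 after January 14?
No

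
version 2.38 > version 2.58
False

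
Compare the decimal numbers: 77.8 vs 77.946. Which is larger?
77.946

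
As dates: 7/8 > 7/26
False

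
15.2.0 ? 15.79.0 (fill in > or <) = <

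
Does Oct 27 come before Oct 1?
No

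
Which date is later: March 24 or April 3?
April 3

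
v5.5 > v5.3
True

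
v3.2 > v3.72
False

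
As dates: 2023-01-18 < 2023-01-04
False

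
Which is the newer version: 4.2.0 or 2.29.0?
4.2.0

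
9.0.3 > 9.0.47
False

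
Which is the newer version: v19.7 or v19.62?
v19.62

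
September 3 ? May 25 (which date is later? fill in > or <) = >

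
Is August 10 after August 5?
Yes. Day 10 comes after day 5 in August — this is a date comparison, not a decimal one (the decimal 8.10 would be smaller than 8.5).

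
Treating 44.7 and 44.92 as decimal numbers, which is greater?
44.92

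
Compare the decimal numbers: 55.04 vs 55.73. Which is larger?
55.73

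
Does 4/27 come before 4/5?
No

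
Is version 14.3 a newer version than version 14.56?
No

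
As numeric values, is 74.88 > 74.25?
True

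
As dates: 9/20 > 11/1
False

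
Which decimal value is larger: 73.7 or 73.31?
73.7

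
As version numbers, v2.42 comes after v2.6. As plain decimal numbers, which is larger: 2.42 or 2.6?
2.6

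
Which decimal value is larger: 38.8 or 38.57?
38.8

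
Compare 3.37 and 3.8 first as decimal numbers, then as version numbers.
As decimals: 3.37 < 3.8. As versions: v3.37 > v3.8 (minor version 37 > 8).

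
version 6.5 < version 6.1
False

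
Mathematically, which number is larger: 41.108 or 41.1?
41.108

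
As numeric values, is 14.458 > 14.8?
False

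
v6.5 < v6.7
True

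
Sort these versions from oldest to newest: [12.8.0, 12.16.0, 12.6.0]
[12.6.0, 12.8.0, 12.16.0]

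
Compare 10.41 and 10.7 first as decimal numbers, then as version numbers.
As decimals: 10.41 < 10.7. As versions: v10.41 > v10.7 (minor version 41 > 7).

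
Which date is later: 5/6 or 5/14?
5/14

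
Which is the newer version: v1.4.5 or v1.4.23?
v1.4.23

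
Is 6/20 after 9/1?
No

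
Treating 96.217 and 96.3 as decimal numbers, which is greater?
96.3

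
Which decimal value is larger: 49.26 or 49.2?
49.26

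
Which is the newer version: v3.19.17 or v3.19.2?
v3.19.17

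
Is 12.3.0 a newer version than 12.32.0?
No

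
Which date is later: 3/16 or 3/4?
3/16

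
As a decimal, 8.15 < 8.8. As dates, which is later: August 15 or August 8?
August 15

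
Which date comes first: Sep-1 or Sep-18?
Sep-1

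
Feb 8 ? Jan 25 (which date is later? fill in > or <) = >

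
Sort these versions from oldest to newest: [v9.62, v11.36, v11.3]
[v9.62, v11.3, v11.36]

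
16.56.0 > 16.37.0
True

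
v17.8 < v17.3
False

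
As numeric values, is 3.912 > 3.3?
True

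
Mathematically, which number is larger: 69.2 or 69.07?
69.2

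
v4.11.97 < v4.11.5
False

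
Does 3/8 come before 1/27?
No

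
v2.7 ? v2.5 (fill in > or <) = >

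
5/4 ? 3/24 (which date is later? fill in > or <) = >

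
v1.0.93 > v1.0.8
True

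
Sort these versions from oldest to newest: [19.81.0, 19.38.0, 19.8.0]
[19.8.0, 19.38.0, 19.81.0]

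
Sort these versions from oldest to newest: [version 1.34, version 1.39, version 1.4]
[version 1.4, version 1.34, version 1.39]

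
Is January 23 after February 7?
No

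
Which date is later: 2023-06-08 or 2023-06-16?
2023-06-16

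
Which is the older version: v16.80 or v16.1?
v16.1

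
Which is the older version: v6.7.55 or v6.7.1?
v6.7.1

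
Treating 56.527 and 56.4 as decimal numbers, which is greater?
56.527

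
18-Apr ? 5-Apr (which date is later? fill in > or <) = >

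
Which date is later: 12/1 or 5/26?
12/1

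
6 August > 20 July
True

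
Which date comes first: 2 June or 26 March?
26 March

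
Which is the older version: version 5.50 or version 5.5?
version 5.5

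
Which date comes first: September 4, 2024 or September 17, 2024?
September 4, 2024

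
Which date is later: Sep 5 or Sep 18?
Sep 18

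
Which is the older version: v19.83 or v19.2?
v19.2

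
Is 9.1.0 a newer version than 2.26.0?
Yes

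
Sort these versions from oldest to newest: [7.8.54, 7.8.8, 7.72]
[7.8.8, 7.8.54, 7.72]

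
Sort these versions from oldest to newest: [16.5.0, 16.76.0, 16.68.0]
[16.5.0, 16.68.0, 16.76.0]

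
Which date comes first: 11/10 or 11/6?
11/6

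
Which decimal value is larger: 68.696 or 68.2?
68.696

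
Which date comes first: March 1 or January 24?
January 24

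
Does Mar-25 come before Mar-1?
No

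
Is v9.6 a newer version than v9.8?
No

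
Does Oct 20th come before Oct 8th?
No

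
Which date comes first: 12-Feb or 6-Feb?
6-Feb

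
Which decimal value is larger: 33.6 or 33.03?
33.6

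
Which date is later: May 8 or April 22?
May 8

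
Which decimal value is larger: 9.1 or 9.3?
9.3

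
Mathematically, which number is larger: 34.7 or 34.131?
34.7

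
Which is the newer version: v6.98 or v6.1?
v6.98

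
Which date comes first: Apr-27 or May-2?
Apr-27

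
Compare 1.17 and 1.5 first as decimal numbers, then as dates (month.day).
As decimals: 1.17 < 1.5. As dates: 1/17 is later than 1/5 (day 17 > day 5).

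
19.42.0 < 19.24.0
False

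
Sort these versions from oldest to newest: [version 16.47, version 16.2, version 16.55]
[version 16.2, version 16.47, version 16.55]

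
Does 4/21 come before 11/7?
Yes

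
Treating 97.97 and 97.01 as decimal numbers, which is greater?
97.97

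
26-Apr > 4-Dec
False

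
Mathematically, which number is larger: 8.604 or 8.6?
8.604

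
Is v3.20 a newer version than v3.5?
Yes. Version numbers are compared segment by segment as integers, not as decimals: minor version 20 > 5, so v3.20 > v3.5 (even though the decimal 3.20 < 3.5).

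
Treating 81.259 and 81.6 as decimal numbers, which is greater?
81.6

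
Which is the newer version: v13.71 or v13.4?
v13.71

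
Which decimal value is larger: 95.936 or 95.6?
95.936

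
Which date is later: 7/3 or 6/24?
7/3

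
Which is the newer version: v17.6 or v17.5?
v17.6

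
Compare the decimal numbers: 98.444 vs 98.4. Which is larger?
98.444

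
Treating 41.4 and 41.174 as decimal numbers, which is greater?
41.4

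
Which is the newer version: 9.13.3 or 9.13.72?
9.13.72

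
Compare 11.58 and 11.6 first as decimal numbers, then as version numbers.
As decimals: 11.58 < 11.6. As versions: v11.58 > v11.6 (minor version 58 > 6).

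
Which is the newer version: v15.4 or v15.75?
v15.75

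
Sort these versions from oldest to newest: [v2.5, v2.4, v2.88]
[v2.4, v2.5, v2.88]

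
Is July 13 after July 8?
Yes. Day 13 comes after day 8 in July — this is a date comparison, not a decimal one (the decimal 7.13 would be smaller than 7.8).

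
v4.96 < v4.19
False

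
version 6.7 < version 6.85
True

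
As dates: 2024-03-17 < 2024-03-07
False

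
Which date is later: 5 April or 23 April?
23 April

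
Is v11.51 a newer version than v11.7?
Yes. Version numbers are compared segment by segment as integers, not as decimals: minor version 51 > 7, so v11.51 > v11.7 (even though the decimal 11.51 < 11.7).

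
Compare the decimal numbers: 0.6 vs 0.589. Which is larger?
0.6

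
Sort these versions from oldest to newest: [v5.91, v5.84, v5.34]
[v5.34, v5.84, v5.91]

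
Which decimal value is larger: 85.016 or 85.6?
85.6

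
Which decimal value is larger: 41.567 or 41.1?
41.567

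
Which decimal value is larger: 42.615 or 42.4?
42.615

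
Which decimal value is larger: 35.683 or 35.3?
35.683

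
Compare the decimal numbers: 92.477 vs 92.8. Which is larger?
92.8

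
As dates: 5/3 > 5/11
False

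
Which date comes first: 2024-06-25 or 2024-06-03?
2024-06-03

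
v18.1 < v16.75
False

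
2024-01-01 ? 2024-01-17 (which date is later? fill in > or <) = <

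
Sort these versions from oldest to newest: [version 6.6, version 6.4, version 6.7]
[version 6.4, version 6.6, version 6.7]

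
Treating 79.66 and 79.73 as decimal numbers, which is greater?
79.73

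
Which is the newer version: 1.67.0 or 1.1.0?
1.67.0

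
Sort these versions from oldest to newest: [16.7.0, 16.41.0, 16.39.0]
[16.7.0, 16.39.0, 16.41.0]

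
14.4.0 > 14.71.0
False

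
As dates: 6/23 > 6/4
True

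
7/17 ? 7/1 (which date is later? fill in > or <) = >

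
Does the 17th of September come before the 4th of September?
No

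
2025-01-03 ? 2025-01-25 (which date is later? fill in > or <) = <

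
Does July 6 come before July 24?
Yes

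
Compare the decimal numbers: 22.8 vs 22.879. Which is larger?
22.879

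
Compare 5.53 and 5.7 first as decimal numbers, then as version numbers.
As decimals: 5.53 < 5.7. As versions: v5.53 > v5.7 (minor version 53 > 7).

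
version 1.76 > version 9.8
False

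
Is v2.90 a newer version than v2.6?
Yes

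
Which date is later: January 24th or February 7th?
February 7th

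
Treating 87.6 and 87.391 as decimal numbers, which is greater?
87.6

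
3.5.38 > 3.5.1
True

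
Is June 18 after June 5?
Yes. Day 18 comes after day 5 in June — this is a date comparison, not a decimal one (the decimal 6.18 would be smaller than 6.5).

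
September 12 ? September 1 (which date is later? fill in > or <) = >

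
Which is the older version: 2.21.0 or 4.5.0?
2.21.0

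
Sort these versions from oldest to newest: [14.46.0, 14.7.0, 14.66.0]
[14.7.0, 14.46.0, 14.66.0]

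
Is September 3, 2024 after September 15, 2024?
No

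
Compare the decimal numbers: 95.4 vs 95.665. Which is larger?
95.665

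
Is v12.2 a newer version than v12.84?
No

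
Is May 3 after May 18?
No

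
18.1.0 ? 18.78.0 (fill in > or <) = <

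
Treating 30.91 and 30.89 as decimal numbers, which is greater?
30.91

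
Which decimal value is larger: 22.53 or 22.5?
22.53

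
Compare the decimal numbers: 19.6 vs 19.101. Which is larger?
19.6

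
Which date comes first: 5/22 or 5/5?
5/5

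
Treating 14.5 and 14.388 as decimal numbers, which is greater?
14.5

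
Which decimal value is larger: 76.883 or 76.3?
76.883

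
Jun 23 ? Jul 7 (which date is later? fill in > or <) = <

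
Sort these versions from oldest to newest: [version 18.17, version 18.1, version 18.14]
[version 18.1, version 18.14, version 18.17]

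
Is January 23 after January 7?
Yes. Day 23 comes after day 7 in January — this is a date comparison, not a decimal one (the decimal 1.23 would be smaller than 1.7).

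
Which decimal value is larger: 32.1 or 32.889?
32.889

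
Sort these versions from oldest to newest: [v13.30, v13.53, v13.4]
[v13.4, v13.30, v13.53]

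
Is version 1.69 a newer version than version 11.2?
No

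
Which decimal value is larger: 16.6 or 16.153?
16.6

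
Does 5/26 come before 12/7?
Yes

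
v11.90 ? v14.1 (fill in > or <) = <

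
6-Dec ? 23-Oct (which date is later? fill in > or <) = >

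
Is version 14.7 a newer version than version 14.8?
No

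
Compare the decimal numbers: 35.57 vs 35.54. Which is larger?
35.57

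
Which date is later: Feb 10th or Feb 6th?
Feb 10th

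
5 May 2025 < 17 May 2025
True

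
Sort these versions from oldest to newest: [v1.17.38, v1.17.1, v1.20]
[v1.17.1, v1.17.38, v1.20]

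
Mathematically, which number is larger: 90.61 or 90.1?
90.61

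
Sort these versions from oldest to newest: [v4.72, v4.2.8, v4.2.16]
[v4.2.8, v4.2.16, v4.72]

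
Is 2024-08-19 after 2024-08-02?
Yes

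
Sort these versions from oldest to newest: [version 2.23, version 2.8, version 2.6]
[version 2.6, version 2.8, version 2.23]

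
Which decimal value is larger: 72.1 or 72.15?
72.15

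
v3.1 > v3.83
False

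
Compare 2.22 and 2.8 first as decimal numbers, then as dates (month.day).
As decimals: 2.22 < 2.8. As dates: 2/22 is later than 2/8 (day 22 > day 8).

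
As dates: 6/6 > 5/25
True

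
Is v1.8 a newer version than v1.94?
No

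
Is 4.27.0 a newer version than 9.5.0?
No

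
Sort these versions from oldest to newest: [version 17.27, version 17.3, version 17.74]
[version 17.3, version 17.27, version 17.74]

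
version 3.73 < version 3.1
False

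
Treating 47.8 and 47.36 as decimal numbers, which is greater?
47.8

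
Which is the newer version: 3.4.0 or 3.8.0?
3.8.0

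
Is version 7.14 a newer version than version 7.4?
Yes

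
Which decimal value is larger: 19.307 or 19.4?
19.4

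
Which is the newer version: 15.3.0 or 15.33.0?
15.33.0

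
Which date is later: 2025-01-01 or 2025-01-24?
2025-01-24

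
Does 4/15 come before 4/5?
No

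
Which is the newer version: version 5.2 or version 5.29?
version 5.29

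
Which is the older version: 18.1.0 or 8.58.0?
8.58.0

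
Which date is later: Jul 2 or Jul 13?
Jul 13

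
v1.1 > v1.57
False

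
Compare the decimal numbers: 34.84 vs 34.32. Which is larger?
34.84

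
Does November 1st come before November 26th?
Yes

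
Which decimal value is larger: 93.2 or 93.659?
93.659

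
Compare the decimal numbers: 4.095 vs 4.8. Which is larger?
4.8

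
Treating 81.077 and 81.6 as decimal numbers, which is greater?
81.6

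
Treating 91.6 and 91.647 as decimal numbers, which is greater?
91.647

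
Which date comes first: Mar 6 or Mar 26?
Mar 6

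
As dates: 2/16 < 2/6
False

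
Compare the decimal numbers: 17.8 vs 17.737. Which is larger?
17.8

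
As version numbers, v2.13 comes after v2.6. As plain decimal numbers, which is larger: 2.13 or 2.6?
2.6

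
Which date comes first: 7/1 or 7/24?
7/1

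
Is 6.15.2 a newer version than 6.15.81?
No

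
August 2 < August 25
True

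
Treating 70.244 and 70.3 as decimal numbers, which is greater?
70.3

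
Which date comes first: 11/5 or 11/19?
11/5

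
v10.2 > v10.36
False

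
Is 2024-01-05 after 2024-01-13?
No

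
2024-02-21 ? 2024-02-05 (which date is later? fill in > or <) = >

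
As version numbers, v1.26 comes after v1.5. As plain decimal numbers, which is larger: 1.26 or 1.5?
1.5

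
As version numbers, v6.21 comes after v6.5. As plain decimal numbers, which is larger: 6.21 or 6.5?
6.5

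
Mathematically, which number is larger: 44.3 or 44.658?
44.658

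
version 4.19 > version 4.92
False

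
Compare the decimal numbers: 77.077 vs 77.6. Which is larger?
77.6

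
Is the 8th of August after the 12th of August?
No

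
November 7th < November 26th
True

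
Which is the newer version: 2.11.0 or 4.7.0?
4.7.0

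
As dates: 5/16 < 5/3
False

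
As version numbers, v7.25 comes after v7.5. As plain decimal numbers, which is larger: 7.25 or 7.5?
7.5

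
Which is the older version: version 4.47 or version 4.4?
version 4.4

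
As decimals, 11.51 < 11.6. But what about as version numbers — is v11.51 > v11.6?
True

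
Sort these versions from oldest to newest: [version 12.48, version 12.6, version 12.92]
[version 12.6, version 12.48, version 12.92]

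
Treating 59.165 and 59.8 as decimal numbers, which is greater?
59.8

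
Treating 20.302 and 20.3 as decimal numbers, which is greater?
20.302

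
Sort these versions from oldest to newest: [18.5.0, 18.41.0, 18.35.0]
[18.5.0, 18.35.0, 18.41.0]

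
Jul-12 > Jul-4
True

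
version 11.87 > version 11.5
True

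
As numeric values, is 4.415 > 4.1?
True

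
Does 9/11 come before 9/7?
No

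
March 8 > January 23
True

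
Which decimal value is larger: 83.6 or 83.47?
83.6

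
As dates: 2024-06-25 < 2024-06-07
False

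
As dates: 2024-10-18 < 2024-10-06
False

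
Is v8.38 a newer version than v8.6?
Yes. Version numbers are compared segment by segment as integers, not as decimals: minor version 38 > 6, so v8.38 > v8.6 (even though the decimal 8.38 < 8.6).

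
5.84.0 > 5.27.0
True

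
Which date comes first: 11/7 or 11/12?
11/7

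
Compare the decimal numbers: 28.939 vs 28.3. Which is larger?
28.939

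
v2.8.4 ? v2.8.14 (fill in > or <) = <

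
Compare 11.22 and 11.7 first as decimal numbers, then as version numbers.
As decimals: 11.22 < 11.7. As versions: v11.22 > v11.7 (minor version 22 > 7).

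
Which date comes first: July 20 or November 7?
July 20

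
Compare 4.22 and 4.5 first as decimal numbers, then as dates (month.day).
As decimals: 4.22 < 4.5. As dates: 4/22 is later than 4/5 (day 22 > day 5).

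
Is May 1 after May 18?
No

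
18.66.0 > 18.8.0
True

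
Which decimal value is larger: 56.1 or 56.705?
56.705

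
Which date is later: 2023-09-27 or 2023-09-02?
2023-09-27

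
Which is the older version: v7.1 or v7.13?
v7.1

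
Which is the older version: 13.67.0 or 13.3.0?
13.3.0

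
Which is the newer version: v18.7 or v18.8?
v18.8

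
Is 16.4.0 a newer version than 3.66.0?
Yes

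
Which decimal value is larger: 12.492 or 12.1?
12.492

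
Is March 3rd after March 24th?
No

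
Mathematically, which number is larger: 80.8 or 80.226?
80.8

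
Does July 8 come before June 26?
No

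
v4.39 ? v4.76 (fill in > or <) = <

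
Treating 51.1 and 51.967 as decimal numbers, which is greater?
51.967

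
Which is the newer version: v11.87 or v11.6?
v11.87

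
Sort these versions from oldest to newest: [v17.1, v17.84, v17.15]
[v17.1, v17.15, v17.84]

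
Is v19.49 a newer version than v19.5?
Yes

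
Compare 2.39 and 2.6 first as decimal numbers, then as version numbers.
As decimals: 2.39 < 2.6. As versions: v2.39 > v2.6 (minor version 39 > 6).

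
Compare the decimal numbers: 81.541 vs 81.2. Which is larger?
81.541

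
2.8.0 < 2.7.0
False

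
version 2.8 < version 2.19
True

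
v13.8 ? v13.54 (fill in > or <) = <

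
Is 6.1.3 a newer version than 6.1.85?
No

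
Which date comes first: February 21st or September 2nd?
February 21st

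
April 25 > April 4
True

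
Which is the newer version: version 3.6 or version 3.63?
version 3.63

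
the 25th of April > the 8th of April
True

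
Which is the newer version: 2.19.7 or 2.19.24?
2.19.24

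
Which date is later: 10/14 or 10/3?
10/14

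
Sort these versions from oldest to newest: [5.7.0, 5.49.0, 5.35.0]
[5.7.0, 5.35.0, 5.49.0]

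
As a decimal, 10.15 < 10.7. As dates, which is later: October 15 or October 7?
October 15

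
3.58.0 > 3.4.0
True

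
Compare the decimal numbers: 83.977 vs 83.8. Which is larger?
83.977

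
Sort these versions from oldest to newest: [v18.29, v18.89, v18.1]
[v18.1, v18.29, v18.89]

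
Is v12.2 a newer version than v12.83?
No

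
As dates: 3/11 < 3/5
False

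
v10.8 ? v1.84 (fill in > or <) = >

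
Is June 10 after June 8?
Yes. Day 10 comes after day 8 in June — this is a date comparison, not a decimal one (the decimal 6.10 would be smaller than 6.8).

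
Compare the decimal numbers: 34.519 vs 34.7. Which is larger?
34.7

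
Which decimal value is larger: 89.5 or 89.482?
89.5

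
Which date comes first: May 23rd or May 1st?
May 1st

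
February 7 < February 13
True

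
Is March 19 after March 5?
Yes. Day 19 comes after day 5 in March — this is a date comparison, not a decimal one (the decimal 3.19 would be smaller than 3.5).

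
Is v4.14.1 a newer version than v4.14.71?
No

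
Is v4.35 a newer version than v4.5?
Yes. Version numbers are compared segment by segment as integers, not as decimals: minor version 35 > 5, so v4.35 > v4.5 (even though the decimal 4.35 < 4.5).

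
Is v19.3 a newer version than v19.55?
No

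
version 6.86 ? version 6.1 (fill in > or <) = >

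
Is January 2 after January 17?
No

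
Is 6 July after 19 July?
No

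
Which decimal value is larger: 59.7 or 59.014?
59.7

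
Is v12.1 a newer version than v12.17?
No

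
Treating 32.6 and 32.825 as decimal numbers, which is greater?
32.825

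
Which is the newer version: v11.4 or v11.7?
v11.7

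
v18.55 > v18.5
True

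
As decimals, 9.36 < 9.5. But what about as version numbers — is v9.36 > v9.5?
True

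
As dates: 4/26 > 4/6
True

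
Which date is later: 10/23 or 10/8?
10/23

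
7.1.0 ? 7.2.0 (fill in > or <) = <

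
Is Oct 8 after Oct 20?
No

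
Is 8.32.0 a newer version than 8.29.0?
Yes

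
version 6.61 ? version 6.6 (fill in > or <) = >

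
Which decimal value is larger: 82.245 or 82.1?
82.245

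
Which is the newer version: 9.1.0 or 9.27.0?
9.27.0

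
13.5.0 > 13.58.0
False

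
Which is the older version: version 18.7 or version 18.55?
version 18.7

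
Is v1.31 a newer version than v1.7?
Yes. Version numbers are compared segment by segment as integers, not as decimals: minor version 31 > 7, so v1.31 > v1.7 (even though the decimal 1.31 < 1.7).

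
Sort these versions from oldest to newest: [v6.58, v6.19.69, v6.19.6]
[v6.19.6, v6.19.69, v6.58]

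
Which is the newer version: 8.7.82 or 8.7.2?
8.7.82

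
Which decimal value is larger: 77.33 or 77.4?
77.4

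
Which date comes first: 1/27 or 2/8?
1/27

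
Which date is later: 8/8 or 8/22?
8/22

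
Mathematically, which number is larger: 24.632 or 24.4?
24.632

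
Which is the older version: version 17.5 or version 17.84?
version 17.5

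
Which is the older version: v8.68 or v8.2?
v8.2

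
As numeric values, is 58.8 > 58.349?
True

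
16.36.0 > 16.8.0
True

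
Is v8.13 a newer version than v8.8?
Yes. Version numbers are compared segment by segment as integers, not as decimals: minor version 13 > 8, so v8.13 > v8.8 (even though the decimal 8.13 < 8.8).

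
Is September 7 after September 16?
No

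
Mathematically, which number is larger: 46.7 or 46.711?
46.711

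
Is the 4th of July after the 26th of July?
No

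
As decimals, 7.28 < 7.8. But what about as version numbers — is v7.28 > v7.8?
True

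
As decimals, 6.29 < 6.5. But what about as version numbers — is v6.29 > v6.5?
True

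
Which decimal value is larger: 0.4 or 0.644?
0.644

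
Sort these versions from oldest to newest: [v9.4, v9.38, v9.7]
[v9.4, v9.7, v9.38]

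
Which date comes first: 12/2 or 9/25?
9/25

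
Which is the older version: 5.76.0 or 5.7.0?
5.7.0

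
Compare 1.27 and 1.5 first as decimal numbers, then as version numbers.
As decimals: 1.27 < 1.5. As versions: v1.27 > v1.5 (minor version 27 > 5).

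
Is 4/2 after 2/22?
Yes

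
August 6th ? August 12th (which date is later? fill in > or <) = <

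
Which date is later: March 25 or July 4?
July 4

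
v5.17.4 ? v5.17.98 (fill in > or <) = <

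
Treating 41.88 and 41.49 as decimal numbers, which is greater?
41.88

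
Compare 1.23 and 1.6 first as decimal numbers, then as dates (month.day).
As decimals: 1.23 < 1.6. As dates: 1/23 is later than 1/6 (day 23 > day 6).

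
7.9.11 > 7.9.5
True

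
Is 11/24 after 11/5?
Yes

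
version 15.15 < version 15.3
False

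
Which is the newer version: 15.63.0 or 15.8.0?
15.63.0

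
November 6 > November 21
False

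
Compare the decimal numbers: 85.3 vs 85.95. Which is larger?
85.95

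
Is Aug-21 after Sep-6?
No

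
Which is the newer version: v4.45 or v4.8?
v4.45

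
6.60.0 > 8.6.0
False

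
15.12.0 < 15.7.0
False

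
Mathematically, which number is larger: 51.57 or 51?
51.57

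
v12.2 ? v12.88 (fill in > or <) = <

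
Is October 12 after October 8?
Yes. Day 12 comes after day 8 in October — this is a date comparison, not a decimal one (the decimal 10.12 would be smaller than 10.8).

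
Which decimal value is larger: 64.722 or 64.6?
64.722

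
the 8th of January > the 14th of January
False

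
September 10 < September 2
False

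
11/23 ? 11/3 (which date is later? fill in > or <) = >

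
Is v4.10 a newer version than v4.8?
Yes. Version numbers are compared segment by segment as integers, not as decimals: minor version 10 > 8, so v4.10 > v4.8 (even though the decimal 4.10 < 4.8).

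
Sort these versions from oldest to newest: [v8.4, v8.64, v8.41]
[v8.4, v8.41, v8.64]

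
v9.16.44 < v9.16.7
False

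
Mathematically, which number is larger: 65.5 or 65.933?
65.933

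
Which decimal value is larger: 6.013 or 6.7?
6.7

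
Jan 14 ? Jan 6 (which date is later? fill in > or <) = >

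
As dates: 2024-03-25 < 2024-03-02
False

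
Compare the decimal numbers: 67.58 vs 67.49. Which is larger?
67.58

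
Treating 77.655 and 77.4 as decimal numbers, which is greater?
77.655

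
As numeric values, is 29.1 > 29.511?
False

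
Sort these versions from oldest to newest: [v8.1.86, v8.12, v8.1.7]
[v8.1.7, v8.1.86, v8.12]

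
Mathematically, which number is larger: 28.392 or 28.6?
28.6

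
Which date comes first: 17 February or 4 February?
4 February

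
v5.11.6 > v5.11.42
False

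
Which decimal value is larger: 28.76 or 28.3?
28.76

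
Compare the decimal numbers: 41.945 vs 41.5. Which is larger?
41.945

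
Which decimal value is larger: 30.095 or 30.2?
30.2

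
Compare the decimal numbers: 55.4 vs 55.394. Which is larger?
55.4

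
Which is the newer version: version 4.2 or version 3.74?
version 4.2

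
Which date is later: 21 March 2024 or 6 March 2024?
21 March 2024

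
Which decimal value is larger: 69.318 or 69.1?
69.318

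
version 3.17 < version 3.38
True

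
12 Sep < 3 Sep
False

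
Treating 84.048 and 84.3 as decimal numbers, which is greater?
84.3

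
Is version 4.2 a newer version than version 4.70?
No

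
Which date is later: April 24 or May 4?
May 4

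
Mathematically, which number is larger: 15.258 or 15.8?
15.8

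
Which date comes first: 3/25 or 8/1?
3/25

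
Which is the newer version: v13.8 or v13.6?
v13.8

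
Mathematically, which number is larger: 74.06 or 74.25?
74.25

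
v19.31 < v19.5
False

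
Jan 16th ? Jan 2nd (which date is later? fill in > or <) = >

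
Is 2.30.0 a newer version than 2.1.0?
Yes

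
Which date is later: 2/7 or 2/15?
2/15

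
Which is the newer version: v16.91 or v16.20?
v16.91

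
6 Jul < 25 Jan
False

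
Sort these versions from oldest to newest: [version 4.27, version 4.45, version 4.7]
[version 4.7, version 4.27, version 4.45]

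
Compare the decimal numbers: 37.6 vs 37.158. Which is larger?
37.6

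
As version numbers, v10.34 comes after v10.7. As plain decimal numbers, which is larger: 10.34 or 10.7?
10.7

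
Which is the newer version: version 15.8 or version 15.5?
version 15.8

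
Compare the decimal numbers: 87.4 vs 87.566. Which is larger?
87.566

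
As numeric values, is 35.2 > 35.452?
False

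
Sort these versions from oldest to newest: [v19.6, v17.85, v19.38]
[v17.85, v19.6, v19.38]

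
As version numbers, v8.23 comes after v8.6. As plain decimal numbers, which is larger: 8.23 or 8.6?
8.6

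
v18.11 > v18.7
True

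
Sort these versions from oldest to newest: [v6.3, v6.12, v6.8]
[v6.3, v6.8, v6.12]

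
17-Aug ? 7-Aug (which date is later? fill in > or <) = >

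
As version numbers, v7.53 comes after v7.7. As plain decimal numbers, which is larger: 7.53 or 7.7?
7.7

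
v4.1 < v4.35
True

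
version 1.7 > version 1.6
True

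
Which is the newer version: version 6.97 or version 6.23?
version 6.97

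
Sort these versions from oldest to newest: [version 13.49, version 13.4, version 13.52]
[version 13.4, version 13.49, version 13.52]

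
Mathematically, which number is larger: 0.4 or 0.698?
0.698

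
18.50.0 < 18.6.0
False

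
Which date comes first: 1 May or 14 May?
1 May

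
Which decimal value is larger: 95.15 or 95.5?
95.5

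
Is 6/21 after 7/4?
No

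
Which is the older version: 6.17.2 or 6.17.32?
6.17.2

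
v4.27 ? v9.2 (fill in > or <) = <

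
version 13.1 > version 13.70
False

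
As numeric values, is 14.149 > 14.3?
False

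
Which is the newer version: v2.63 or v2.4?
v2.63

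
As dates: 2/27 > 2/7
True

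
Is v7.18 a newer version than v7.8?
Yes. Version numbers are compared segment by segment as integers, not as decimals: minor version 18 > 8, so v7.18 > v7.8 (even though the decimal 7.18 < 7.8).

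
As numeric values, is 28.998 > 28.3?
True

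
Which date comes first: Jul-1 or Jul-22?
Jul-1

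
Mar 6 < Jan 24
False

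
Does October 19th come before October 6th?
No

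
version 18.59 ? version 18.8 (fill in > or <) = >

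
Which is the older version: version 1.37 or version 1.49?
version 1.37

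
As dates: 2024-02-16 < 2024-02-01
False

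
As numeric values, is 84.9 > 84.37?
True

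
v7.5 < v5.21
False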